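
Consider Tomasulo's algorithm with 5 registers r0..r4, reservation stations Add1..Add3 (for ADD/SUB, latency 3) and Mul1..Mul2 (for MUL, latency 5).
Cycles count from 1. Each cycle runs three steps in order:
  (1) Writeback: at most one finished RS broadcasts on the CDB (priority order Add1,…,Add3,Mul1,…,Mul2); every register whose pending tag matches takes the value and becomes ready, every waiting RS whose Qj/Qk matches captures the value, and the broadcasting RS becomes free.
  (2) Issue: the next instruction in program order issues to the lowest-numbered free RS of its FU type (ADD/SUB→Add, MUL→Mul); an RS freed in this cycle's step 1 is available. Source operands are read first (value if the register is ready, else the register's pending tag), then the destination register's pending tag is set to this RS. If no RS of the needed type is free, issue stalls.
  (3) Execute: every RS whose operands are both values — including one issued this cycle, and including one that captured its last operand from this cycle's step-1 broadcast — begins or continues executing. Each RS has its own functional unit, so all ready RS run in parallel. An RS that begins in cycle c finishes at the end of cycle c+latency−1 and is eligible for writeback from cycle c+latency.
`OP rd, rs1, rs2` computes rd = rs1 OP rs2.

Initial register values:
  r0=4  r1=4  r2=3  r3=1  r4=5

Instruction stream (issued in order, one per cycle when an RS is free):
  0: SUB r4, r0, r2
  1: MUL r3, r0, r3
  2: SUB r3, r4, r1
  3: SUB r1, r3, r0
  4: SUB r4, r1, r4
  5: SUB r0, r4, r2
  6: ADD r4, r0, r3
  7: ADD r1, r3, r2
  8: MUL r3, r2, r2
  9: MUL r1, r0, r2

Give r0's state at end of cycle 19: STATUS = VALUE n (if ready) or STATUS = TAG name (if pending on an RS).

STATUS = VALUE -11

  c1: issue SUB r4<-Add1  regs: r0:4,r1:4,r2:3,r3:1,r4:Add1
  c2: issue MUL r3<-Mul1  regs: r0:4,r1:4,r2:3,r3:Mul1,r4:Add1
  c3: issue SUB r3<-Add2  regs: r0:4,r1:4,r2:3,r3:Add2,r4:Add1
  c4: CDB Add1=1; issue SUB r1<-Add1  regs: r0:4,r1:Add1,r2:3,r3:Add2,r4:1
  c5: issue SUB r4<-Add3  regs: r0:4,r1:Add1,r2:3,r3:Add2,r4:Add3
  c6: stall  regs: r0:4,r1:Add1,r2:3,r3:Add2,r4:Add3
  c7: CDB Add2=-3; issue SUB r0<-Add2  regs: r0:Add2,r1:Add1,r2:3,r3:-3,r4:Add3
  c8: CDB Mul1=4; stall  regs: r0:Add2,r1:Add1,r2:3,r3:-3,r4:Add3
  c9: stall  regs: r0:Add2,r1:Add1,r2:3,r3:-3,r4:Add3
  c10: CDB Add1=-7; issue ADD r4<-Add1  regs: r0:Add2,r1:-7,r2:3,r3:-3,r4:Add1
  c11: stall  regs: r0:Add2,r1:-7,r2:3,r3:-3,r4:Add1
  c12: stall  regs: r0:Add2,r1:-7,r2:3,r3:-3,r4:Add1
  c13: CDB Add3=-8; issue ADD r1<-Add3  regs: r0:Add2,r1:Add3,r2:3,r3:-3,r4:Add1
  c14: issue MUL r3<-Mul1  regs: r0:Add2,r1:Add3,r2:3,r3:Mul1,r4:Add1
  c15: issue MUL r1<-Mul2  regs: r0:Add2,r1:Mul2,r2:3,r3:Mul1,r4:Add1
  c16: CDB Add2=-11  regs: r0:-11,r1:Mul2,r2:3,r3:Mul1,r4:Add1
  c17: CDB Add3=0  regs: r0:-11,r1:Mul2,r2:3,r3:Mul1,r4:Add1
  c18: -  regs: r0:-11,r1:Mul2,r2:3,r3:Mul1,r4:Add1
  c19: CDB Add1=-14  regs: r0:-11,r1:Mul2,r2:3,r3:Mul1,r4:-14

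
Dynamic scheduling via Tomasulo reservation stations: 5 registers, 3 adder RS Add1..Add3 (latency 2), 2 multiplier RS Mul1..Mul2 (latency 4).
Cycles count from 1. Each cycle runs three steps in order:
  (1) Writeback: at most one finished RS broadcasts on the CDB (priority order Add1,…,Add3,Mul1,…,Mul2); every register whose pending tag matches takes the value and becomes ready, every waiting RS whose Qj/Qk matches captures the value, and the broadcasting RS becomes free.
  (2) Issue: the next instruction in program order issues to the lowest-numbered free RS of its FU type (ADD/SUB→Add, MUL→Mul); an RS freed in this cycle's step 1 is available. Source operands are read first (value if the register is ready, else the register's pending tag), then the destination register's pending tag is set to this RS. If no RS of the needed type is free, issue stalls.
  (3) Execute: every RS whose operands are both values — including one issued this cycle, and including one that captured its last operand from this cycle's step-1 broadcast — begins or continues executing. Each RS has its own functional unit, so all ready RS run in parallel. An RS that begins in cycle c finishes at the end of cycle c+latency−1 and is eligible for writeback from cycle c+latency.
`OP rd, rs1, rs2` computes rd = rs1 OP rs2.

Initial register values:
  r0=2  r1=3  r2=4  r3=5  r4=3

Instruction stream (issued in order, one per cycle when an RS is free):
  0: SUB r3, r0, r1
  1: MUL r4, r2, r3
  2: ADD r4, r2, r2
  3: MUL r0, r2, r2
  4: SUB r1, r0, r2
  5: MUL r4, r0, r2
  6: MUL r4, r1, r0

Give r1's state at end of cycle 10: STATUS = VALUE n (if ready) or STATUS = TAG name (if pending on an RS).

cycle 1: issue SUB r3<-Add1 // r0:2,r1:3,r2:4,r3:Add1,r4:3
cycle 2: issue MUL r4<-Mul1 // r0:2,r1:3,r2:4,r3:Add1,r4:Mul1
cycle 3: CDB Add1=-1; issue ADD r4<-Add1 // r0:2,r1:3,r2:4,r3:-1,r4:Add1
cycle 4: issue MUL r0<-Mul2 // r0:Mul2,r1:3,r2:4,r3:-1,r4:Add1
cycle 5: CDB Add1=8; issue SUB r1<-Add1 // r0:Mul2,r1:Add1,r2:4,r3:-1,r4:8
cycle 6: stall // r0:Mul2,r1:Add1,r2:4,r3:-1,r4:8
cycle 7: CDB Mul1=-4; issue MUL r4<-Mul1 // r0:Mul2,r1:Add1,r2:4,r3:-1,r4:Mul1
cycle 8: CDB Mul2=16; issue MUL r4<-Mul2 // r0:16,r1:Add1,r2:4,r3:-1,r4:Mul2
cycle 9: - // r0:16,r1:Add1,r2:4,r3:-1,r4:Mul2
cycle 10: CDB Add1=12 // r0:16,r1:12,r2:4,r3:-1,r4:Mul2

STATUS = VALUE 12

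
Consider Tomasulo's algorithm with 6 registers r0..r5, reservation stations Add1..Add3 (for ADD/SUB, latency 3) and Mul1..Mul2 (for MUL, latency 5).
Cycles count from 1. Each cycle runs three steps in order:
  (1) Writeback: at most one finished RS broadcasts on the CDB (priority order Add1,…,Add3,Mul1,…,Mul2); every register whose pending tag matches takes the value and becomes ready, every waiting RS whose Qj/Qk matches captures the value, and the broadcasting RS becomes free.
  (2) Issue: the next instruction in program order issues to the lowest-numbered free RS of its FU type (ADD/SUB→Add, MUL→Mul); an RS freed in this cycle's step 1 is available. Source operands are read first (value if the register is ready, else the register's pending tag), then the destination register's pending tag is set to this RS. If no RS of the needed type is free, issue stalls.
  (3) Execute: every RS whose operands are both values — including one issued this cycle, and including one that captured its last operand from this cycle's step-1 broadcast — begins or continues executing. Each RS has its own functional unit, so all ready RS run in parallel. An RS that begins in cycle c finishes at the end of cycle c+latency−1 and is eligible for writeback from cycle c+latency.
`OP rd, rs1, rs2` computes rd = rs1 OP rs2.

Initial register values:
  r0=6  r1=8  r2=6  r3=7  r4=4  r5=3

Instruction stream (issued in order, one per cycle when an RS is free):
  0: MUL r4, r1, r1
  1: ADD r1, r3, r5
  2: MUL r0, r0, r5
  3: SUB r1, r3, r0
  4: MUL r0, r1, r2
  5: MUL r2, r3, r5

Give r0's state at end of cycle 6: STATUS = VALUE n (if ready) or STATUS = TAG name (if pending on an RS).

STATUS = TAG Mul1

  c1: issue MUL r4<-Mul1  regs: r0:6,r1:8,r2:6,r3:7,r4:Mul1,r5:3
  c2: issue ADD r1<-Add1  regs: r0:6,r1:Add1,r2:6,r3:7,r4:Mul1,r5:3
  c3: issue MUL r0<-Mul2  regs: r0:Mul2,r1:Add1,r2:6,r3:7,r4:Mul1,r5:3
  c4: issue SUB r1<-Add2  regs: r0:Mul2,r1:Add2,r2:6,r3:7,r4:Mul1,r5:3
  c5: CDB Add1=10; stall  regs: r0:Mul2,r1:Add2,r2:6,r3:7,r4:Mul1,r5:3
  c6: CDB Mul1=64; issue MUL r0<-Mul1  regs: r0:Mul1,r1:Add2,r2:6,r3:7,r4:64,r5:3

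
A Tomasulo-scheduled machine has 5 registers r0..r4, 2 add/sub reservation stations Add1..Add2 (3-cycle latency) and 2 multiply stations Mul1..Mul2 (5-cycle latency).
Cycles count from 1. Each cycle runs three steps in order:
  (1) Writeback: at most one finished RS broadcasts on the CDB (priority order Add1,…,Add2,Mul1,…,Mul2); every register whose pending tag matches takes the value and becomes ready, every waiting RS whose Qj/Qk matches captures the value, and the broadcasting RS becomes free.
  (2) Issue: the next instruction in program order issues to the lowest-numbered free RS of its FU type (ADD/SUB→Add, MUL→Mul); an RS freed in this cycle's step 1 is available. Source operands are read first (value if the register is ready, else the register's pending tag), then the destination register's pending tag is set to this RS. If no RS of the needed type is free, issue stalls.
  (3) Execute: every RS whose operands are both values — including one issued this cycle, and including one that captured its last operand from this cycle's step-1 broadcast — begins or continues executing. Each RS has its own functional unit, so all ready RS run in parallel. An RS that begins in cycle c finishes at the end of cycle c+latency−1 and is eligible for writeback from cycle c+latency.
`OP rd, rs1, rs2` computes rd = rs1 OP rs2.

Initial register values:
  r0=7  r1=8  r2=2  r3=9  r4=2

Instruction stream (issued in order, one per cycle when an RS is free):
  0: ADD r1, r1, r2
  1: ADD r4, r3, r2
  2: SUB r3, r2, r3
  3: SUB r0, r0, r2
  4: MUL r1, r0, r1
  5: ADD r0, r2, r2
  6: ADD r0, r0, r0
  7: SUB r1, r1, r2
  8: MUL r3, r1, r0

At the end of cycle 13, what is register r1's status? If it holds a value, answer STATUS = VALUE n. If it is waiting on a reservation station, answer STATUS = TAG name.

cycle 1: issue ADD r1<-Add1 // r0:7,r1:Add1,r2:2,r3:9,r4:2
cycle 2: issue ADD r4<-Add2 // r0:7,r1:Add1,r2:2,r3:9,r4:Add2
cycle 3: stall // r0:7,r1:Add1,r2:2,r3:9,r4:Add2
cycle 4: CDB Add1=10; issue SUB r3<-Add1 // r0:7,r1:10,r2:2,r3:Add1,r4:Add2
cycle 5: CDB Add2=11; issue SUB r0<-Add2 // r0:Add2,r1:10,r2:2,r3:Add1,r4:11
cycle 6: issue MUL r1<-Mul1 // r0:Add2,r1:Mul1,r2:2,r3:Add1,r4:11
cycle 7: CDB Add1=-7; issue ADD r0<-Add1 // r0:Add1,r1:Mul1,r2:2,r3:-7,r4:11
cycle 8: CDB Add2=5; issue ADD r0<-Add2 // r0:Add2,r1:Mul1,r2:2,r3:-7,r4:11
cycle 9: stall // r0:Add2,r1:Mul1,r2:2,r3:-7,r4:11
cycle 10: CDB Add1=4; issue SUB r1<-Add1 // r0:Add2,r1:Add1,r2:2,r3:-7,r4:11
cycle 11: issue MUL r3<-Mul2 // r0:Add2,r1:Add1,r2:2,r3:Mul2,r4:11
cycle 12: - // r0:Add2,r1:Add1,r2:2,r3:Mul2,r4:11
cycle 13: CDB Add2=8 // r0:8,r1:Add1,r2:2,r3:Mul2,r4:11

STATUS = TAG Add1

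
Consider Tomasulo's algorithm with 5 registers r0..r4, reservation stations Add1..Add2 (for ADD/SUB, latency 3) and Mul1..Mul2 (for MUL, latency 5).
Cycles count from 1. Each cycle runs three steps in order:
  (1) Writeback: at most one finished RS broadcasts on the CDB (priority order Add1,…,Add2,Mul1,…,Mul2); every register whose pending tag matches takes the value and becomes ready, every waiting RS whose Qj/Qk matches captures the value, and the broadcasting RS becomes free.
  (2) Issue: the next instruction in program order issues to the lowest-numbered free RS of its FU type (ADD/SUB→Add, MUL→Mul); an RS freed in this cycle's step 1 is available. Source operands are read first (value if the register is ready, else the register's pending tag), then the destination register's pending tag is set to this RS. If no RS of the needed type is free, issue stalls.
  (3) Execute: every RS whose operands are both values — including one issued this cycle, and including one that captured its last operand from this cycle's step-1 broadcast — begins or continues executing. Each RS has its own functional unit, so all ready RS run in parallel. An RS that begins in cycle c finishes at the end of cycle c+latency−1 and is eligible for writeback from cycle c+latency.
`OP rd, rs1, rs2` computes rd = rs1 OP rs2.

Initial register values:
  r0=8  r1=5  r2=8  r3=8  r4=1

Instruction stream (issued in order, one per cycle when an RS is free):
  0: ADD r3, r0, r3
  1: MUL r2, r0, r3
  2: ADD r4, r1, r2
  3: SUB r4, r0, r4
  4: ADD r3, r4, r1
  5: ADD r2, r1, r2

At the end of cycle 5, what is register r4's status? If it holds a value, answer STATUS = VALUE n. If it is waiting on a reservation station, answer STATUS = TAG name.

STATUS = TAG Add1

cycle 1: issue ADD r3<-Add1 // r0:8,r1:5,r2:8,r3:Add1,r4:1
cycle 2: issue MUL r2<-Mul1 // r0:8,r1:5,r2:Mul1,r3:Add1,r4:1
cycle 3: issue ADD r4<-Add2 // r0:8,r1:5,r2:Mul1,r3:Add1,r4:Add2
cycle 4: CDB Add1=16; issue SUB r4<-Add1 // r0:8,r1:5,r2:Mul1,r3:16,r4:Add1
cycle 5: stall // r0:8,r1:5,r2:Mul1,r3:16,r4:Add1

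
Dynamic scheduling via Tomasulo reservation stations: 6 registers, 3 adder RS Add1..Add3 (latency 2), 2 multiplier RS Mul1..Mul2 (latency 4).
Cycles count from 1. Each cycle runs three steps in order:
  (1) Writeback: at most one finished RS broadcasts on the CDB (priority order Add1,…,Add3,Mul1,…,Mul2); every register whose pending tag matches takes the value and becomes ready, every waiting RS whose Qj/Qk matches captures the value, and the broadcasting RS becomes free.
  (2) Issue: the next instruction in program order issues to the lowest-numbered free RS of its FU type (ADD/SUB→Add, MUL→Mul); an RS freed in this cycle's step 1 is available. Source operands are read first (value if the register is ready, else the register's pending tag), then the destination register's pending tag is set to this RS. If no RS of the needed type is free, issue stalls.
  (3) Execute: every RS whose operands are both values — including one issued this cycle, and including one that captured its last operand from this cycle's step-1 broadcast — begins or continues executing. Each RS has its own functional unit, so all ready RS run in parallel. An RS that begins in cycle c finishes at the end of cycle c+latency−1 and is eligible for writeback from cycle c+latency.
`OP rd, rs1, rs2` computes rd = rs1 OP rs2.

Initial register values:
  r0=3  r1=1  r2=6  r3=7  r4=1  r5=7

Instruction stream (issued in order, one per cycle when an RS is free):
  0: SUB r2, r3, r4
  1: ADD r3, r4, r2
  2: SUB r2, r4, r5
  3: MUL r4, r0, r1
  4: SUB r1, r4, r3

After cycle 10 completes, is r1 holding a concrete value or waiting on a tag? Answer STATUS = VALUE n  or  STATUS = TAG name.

  c1: issue SUB r2<-Add1  regs: r0:3,r1:1,r2:Add1,r3:7,r4:1,r5:7
  c2: issue ADD r3<-Add2  regs: r0:3,r1:1,r2:Add1,r3:Add2,r4:1,r5:7
  c3: CDB Add1=6; issue SUB r2<-Add1  regs: r0:3,r1:1,r2:Add1,r3:Add2,r4:1,r5:7
  c4: issue MUL r4<-Mul1  regs: r0:3,r1:1,r2:Add1,r3:Add2,r4:Mul1,r5:7
  c5: CDB Add1=-6; issue SUB r1<-Add1  regs: r0:3,r1:Add1,r2:-6,r3:Add2,r4:Mul1,r5:7
  c6: CDB Add2=7  regs: r0:3,r1:Add1,r2:-6,r3:7,r4:Mul1,r5:7
  c7: -  regs: r0:3,r1:Add1,r2:-6,r3:7,r4:Mul1,r5:7
  c8: CDB Mul1=3  regs: r0:3,r1:Add1,r2:-6,r3:7,r4:3,r5:7
  c9: -  regs: r0:3,r1:Add1,r2:-6,r3:7,r4:3,r5:7
  c10: CDB Add1=-4  regs: r0:3,r1:-4,r2:-6,r3:7,r4:3,r5:7

STATUS = VALUE -4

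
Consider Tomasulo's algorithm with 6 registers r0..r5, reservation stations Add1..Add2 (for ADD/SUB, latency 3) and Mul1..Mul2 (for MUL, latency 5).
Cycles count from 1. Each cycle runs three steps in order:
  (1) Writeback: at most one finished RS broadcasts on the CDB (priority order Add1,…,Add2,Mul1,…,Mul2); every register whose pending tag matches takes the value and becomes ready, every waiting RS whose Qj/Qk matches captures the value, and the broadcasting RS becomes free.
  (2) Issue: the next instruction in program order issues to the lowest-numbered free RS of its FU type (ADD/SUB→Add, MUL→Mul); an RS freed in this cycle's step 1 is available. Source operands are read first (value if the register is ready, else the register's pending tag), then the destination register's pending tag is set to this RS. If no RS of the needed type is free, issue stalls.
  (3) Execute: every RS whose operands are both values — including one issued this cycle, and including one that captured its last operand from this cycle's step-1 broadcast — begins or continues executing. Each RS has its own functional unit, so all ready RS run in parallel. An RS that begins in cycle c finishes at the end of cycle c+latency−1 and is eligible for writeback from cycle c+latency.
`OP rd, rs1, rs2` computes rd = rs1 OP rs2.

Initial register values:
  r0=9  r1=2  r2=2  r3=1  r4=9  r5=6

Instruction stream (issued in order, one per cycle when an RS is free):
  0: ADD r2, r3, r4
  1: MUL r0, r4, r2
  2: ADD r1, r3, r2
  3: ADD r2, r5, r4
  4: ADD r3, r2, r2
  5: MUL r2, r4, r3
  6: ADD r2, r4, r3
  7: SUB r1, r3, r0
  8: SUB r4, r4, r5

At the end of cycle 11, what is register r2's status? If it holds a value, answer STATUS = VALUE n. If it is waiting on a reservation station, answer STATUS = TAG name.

cycle 1: issue ADD r2<-Add1 // r0:9,r1:2,r2:Add1,r3:1,r4:9,r5:6
cycle 2: issue MUL r0<-Mul1 // r0:Mul1,r1:2,r2:Add1,r3:1,r4:9,r5:6
cycle 3: issue ADD r1<-Add2 // r0:Mul1,r1:Add2,r2:Add1,r3:1,r4:9,r5:6
cycle 4: CDB Add1=10; issue ADD r2<-Add1 // r0:Mul1,r1:Add2,r2:Add1,r3:1,r4:9,r5:6
cycle 5: stall // r0:Mul1,r1:Add2,r2:Add1,r3:1,r4:9,r5:6
cycle 6: stall // r0:Mul1,r1:Add2,r2:Add1,r3:1,r4:9,r5:6
cycle 7: CDB Add1=15; issue ADD r3<-Add1 // r0:Mul1,r1:Add2,r2:15,r3:Add1,r4:9,r5:6
cycle 8: CDB Add2=11; issue MUL r2<-Mul2 // r0:Mul1,r1:11,r2:Mul2,r3:Add1,r4:9,r5:6
cycle 9: CDB Mul1=90; issue ADD r2<-Add2 // r0:90,r1:11,r2:Add2,r3:Add1,r4:9,r5:6
cycle 10: CDB Add1=30; issue SUB r1<-Add1 // r0:90,r1:Add1,r2:Add2,r3:30,r4:9,r5:6
cycle 11: stall // r0:90,r1:Add1,r2:Add2,r3:30,r4:9,r5:6

STATUS = TAG Add2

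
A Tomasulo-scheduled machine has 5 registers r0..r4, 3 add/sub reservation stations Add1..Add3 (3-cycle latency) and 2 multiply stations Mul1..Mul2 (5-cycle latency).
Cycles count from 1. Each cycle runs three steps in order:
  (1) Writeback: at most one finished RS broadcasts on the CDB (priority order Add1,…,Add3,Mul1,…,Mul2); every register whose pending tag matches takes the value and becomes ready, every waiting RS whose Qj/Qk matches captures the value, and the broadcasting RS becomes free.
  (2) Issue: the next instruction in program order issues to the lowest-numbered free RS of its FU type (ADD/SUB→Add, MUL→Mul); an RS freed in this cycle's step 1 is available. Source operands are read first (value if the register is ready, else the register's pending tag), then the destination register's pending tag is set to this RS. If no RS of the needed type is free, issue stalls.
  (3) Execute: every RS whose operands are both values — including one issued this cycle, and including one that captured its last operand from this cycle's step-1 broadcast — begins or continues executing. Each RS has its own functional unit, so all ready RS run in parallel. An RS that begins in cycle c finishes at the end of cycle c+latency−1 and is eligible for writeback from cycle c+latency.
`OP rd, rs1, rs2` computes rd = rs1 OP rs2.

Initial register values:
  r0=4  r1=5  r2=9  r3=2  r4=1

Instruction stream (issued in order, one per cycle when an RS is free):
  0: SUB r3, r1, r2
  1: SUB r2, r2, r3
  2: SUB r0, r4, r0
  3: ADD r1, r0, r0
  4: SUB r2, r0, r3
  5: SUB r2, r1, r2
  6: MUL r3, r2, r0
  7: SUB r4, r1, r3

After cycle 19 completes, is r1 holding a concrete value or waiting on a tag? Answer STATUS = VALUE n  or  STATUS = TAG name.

STATUS = VALUE -6

cycle 1: issue SUB r3<-Add1 // r0:4,r1:5,r2:9,r3:Add1,r4:1
cycle 2: issue SUB r2<-Add2 // r0:4,r1:5,r2:Add2,r3:Add1,r4:1
cycle 3: issue SUB r0<-Add3 // r0:Add3,r1:5,r2:Add2,r3:Add1,r4:1
cycle 4: CDB Add1=-4; issue ADD r1<-Add1 // r0:Add3,r1:Add1,r2:Add2,r3:-4,r4:1
cycle 5: stall // r0:Add3,r1:Add1,r2:Add2,r3:-4,r4:1
cycle 6: CDB Add3=-3; issue SUB r2<-Add3 // r0:-3,r1:Add1,r2:Add3,r3:-4,r4:1
cycle 7: CDB Add2=13; issue SUB r2<-Add2 // r0:-3,r1:Add1,r2:Add2,r3:-4,r4:1
cycle 8: issue MUL r3<-Mul1 // r0:-3,r1:Add1,r2:Add2,r3:Mul1,r4:1
cycle 9: CDB Add1=-6; issue SUB r4<-Add1 // r0:-3,r1:-6,r2:Add2,r3:Mul1,r4:Add1
cycle 10: CDB Add3=1 // r0:-3,r1:-6,r2:Add2,r3:Mul1,r4:Add1
cycle 11: - // r0:-3,r1:-6,r2:Add2,r3:Mul1,r4:Add1
cycle 12: - // r0:-3,r1:-6,r2:Add2,r3:Mul1,r4:Add1
cycle 13: CDB Add2=-7 // r0:-3,r1:-6,r2:-7,r3:Mul1,r4:Add1
cycle 14: - // r0:-3,r1:-6,r2:-7,r3:Mul1,r4:Add1
cycle 15: - // r0:-3,r1:-6,r2:-7,r3:Mul1,r4:Add1
cycle 16: - // r0:-3,r1:-6,r2:-7,r3:Mul1,r4:Add1
cycle 17: - // r0:-3,r1:-6,r2:-7,r3:Mul1,r4:Add1
cycle 18: CDB Mul1=21 // r0:-3,r1:-6,r2:-7,r3:21,r4:Add1
cycle 19: - // r0:-3,r1:-6,r2:-7,r3:21,r4:Add1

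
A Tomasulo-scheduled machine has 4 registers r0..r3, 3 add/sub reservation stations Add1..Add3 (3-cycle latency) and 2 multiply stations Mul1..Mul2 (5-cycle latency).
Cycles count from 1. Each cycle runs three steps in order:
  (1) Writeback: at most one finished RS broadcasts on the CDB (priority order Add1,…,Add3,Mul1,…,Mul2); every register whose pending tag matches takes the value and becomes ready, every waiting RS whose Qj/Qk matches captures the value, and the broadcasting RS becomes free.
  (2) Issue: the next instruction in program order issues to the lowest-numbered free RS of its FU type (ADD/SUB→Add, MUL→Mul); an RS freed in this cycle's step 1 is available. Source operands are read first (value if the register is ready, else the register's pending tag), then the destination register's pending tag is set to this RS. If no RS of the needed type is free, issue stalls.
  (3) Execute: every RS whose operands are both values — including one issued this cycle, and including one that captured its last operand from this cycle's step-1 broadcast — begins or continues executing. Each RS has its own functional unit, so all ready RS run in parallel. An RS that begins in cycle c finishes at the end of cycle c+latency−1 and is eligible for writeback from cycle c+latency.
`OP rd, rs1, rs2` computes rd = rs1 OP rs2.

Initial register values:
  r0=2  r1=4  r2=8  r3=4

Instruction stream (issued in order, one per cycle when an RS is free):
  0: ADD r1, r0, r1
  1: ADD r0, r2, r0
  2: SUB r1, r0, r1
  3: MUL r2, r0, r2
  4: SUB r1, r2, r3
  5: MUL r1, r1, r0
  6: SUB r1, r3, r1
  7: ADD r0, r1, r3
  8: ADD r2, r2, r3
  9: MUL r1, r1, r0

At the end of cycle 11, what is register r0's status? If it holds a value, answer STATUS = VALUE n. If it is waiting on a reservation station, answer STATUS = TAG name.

STATUS = TAG Add3

cycle 1: issue ADD r1<-Add1 // r0:2,r1:Add1,r2:8,r3:4
cycle 2: issue ADD r0<-Add2 // r0:Add2,r1:Add1,r2:8,r3:4
cycle 3: issue SUB r1<-Add3 // r0:Add2,r1:Add3,r2:8,r3:4
cycle 4: CDB Add1=6; issue MUL r2<-Mul1 // r0:Add2,r1:Add3,r2:Mul1,r3:4
cycle 5: CDB Add2=10; issue SUB r1<-Add1 // r0:10,r1:Add1,r2:Mul1,r3:4
cycle 6: issue MUL r1<-Mul2 // r0:10,r1:Mul2,r2:Mul1,r3:4
cycle 7: issue SUB r1<-Add2 // r0:10,r1:Add2,r2:Mul1,r3:4
cycle 8: CDB Add3=4; issue ADD r0<-Add3 // r0:Add3,r1:Add2,r2:Mul1,r3:4
cycle 9: stall // r0:Add3,r1:Add2,r2:Mul1,r3:4
cycle 10: CDB Mul1=80; stall // r0:Add3,r1:Add2,r2:80,r3:4
cycle 11: stall // r0:Add3,r1:Add2,r2:80,r3:4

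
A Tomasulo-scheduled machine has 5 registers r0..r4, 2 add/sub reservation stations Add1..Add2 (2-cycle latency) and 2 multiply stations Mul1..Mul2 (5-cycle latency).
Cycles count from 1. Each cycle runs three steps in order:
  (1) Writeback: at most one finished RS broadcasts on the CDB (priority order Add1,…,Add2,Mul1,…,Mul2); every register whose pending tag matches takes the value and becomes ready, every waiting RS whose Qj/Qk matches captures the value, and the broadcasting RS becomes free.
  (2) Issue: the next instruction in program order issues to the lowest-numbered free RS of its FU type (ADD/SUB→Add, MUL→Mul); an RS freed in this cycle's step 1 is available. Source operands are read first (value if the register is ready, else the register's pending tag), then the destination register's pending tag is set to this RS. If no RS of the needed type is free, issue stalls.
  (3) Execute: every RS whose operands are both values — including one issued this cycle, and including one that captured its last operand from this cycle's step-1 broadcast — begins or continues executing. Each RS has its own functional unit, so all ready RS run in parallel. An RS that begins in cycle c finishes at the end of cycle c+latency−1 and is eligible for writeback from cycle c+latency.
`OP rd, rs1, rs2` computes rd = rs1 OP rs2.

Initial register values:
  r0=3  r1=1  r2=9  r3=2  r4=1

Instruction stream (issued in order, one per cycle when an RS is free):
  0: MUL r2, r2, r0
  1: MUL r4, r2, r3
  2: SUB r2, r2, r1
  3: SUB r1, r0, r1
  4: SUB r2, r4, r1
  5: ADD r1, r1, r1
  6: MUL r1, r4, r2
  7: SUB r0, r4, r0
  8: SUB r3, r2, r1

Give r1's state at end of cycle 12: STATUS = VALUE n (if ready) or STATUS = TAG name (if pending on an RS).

cycle 1: issue MUL r2<-Mul1 // r0:3,r1:1,r2:Mul1,r3:2,r4:1
cycle 2: issue MUL r4<-Mul2 // r0:3,r1:1,r2:Mul1,r3:2,r4:Mul2
cycle 3: issue SUB r2<-Add1 // r0:3,r1:1,r2:Add1,r3:2,r4:Mul2
cycle 4: issue SUB r1<-Add2 // r0:3,r1:Add2,r2:Add1,r3:2,r4:Mul2
cycle 5: stall // r0:3,r1:Add2,r2:Add1,r3:2,r4:Mul2
cycle 6: CDB Add2=2; issue SUB r2<-Add2 // r0:3,r1:2,r2:Add2,r3:2,r4:Mul2
cycle 7: CDB Mul1=27; stall // r0:3,r1:2,r2:Add2,r3:2,r4:Mul2
cycle 8: stall // r0:3,r1:2,r2:Add2,r3:2,r4:Mul2
cycle 9: CDB Add1=26; issue ADD r1<-Add1 // r0:3,r1:Add1,r2:Add2,r3:2,r4:Mul2
cycle 10: issue MUL r1<-Mul1 // r0:3,r1:Mul1,r2:Add2,r3:2,r4:Mul2
cycle 11: CDB Add1=4; issue SUB r0<-Add1 // r0:Add1,r1:Mul1,r2:Add2,r3:2,r4:Mul2
cycle 12: CDB Mul2=54; stall // r0:Add1,r1:Mul1,r2:Add2,r3:2,r4:54

STATUS = TAG Mul1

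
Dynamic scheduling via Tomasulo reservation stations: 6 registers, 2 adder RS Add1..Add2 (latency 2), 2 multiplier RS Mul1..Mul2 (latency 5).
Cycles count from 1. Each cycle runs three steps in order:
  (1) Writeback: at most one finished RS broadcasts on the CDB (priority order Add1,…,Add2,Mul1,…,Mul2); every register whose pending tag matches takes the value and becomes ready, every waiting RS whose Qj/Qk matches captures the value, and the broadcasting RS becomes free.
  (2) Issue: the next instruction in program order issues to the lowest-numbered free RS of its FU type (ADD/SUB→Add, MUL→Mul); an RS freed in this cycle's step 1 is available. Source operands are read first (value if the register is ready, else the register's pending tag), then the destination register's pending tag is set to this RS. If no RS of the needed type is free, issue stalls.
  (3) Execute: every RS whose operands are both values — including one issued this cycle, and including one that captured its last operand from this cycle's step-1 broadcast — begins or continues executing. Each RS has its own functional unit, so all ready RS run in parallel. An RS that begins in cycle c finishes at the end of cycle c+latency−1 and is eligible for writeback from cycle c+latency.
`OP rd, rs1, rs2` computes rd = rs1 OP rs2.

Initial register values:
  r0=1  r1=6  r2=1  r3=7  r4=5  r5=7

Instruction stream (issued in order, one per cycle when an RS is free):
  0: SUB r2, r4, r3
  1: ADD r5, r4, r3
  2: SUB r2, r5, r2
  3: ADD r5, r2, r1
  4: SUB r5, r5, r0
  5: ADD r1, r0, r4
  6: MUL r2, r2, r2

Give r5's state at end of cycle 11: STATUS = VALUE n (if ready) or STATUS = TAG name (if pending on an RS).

STATUS = VALUE 19

  c1: issue SUB r2<-Add1  regs: r0:1,r1:6,r2:Add1,r3:7,r4:5,r5:7
  c2: issue ADD r5<-Add2  regs: r0:1,r1:6,r2:Add1,r3:7,r4:5,r5:Add2
  c3: CDB Add1=-2; issue SUB r2<-Add1  regs: r0:1,r1:6,r2:Add1,r3:7,r4:5,r5:Add2
  c4: CDB Add2=12; issue ADD r5<-Add2  regs: r0:1,r1:6,r2:Add1,r3:7,r4:5,r5:Add2
  c5: stall  regs: r0:1,r1:6,r2:Add1,r3:7,r4:5,r5:Add2
  c6: CDB Add1=14; issue SUB r5<-Add1  regs: r0:1,r1:6,r2:14,r3:7,r4:5,r5:Add1
  c7: stall  regs: r0:1,r1:6,r2:14,r3:7,r4:5,r5:Add1
  c8: CDB Add2=20; issue ADD r1<-Add2  regs: r0:1,r1:Add2,r2:14,r3:7,r4:5,r5:Add1
  c9: issue MUL r2<-Mul1  regs: r0:1,r1:Add2,r2:Mul1,r3:7,r4:5,r5:Add1
  c10: CDB Add1=19  regs: r0:1,r1:Add2,r2:Mul1,r3:7,r4:5,r5:19
  c11: CDB Add2=6  regs: r0:1,r1:6,r2:Mul1,r3:7,r4:5,r5:19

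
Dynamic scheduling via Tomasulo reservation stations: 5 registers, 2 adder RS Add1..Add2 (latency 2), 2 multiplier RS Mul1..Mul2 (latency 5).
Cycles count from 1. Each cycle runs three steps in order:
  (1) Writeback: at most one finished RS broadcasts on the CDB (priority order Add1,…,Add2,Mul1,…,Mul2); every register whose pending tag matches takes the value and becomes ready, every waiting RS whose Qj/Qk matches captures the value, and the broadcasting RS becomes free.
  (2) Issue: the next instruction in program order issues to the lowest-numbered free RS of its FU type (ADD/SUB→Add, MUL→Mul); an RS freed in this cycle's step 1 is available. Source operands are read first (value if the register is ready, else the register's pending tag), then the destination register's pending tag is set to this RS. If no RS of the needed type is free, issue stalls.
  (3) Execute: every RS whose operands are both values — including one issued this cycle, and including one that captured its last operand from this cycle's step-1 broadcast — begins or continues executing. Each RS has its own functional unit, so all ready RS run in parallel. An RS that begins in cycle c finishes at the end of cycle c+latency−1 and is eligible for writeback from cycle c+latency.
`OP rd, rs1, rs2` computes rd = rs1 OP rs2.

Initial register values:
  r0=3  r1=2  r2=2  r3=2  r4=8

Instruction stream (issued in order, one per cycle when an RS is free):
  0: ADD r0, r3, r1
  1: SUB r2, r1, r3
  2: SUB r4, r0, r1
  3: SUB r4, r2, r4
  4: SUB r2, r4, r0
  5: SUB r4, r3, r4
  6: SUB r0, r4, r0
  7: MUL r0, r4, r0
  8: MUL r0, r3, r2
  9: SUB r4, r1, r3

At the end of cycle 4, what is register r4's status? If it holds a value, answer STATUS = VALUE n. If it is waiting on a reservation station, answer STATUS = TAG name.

c1: issue ADD r0<-Add1 | r0:Add1,r1:2,r2:2,r3:2,r4:8
c2: issue SUB r2<-Add2 | r0:Add1,r1:2,r2:Add2,r3:2,r4:8
c3: CDB Add1=4; issue SUB r4<-Add1 | r0:4,r1:2,r2:Add2,r3:2,r4:Add1
c4: CDB Add2=0; issue SUB r4<-Add2 | r0:4,r1:2,r2:0,r3:2,r4:Add2

STATUS = TAG Add2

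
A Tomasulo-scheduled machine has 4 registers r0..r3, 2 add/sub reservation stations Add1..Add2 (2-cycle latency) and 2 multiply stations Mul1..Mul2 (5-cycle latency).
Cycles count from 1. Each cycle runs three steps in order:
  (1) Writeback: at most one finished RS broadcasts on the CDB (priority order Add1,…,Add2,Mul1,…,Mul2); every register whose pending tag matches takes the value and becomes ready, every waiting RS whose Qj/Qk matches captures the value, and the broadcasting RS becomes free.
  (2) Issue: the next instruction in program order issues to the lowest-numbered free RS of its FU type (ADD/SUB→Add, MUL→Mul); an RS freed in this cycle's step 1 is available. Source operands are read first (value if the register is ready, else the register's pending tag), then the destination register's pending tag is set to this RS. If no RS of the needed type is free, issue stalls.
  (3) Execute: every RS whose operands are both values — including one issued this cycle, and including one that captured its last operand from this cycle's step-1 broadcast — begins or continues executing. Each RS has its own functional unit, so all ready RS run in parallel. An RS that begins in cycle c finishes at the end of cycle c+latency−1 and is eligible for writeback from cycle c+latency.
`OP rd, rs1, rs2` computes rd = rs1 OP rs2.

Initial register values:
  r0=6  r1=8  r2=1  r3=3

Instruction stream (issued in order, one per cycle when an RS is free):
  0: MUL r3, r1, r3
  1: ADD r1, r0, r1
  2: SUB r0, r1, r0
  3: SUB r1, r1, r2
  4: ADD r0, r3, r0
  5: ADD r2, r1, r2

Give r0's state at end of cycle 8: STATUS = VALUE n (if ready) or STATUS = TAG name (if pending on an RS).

cycle 1: issue MUL r3<-Mul1 // r0:6,r1:8,r2:1,r3:Mul1
cycle 2: issue ADD r1<-Add1 // r0:6,r1:Add1,r2:1,r3:Mul1
cycle 3: issue SUB r0<-Add2 // r0:Add2,r1:Add1,r2:1,r3:Mul1
cycle 4: CDB Add1=14; issue SUB r1<-Add1 // r0:Add2,r1:Add1,r2:1,r3:Mul1
cycle 5: stall // r0:Add2,r1:Add1,r2:1,r3:Mul1
cycle 6: CDB Add1=13; issue ADD r0<-Add1 // r0:Add1,r1:13,r2:1,r3:Mul1
cycle 7: CDB Add2=8; issue ADD r2<-Add2 // r0:Add1,r1:13,r2:Add2,r3:Mul1
cycle 8: CDB Mul1=24 // r0:Add1,r1:13,r2:Add2,r3:24

STATUS = TAG Add1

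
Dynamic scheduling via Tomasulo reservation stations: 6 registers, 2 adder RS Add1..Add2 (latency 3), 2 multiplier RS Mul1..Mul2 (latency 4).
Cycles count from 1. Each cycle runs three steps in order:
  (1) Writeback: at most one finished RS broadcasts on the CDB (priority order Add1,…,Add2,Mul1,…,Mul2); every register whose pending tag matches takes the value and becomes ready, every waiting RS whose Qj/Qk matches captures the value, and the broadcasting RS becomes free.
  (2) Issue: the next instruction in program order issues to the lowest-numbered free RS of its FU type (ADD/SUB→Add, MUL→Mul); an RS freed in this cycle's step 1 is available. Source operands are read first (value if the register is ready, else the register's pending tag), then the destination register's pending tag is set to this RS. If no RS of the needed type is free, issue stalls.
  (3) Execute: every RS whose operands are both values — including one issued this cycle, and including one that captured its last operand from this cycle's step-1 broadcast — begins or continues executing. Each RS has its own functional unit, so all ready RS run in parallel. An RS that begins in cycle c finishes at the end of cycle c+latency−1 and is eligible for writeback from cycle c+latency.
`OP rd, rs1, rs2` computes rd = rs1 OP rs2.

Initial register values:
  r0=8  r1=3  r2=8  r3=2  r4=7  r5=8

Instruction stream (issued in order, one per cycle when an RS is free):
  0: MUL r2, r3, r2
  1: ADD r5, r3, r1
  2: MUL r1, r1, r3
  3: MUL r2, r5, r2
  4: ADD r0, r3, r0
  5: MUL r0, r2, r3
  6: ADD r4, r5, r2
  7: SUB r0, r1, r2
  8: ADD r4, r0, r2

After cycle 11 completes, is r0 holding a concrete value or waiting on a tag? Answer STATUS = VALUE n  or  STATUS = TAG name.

STATUS = TAG Add1

c1: issue MUL r2<-Mul1 | r0:8,r1:3,r2:Mul1,r3:2,r4:7,r5:8
c2: issue ADD r5<-Add1 | r0:8,r1:3,r2:Mul1,r3:2,r4:7,r5:Add1
c3: issue MUL r1<-Mul2 | r0:8,r1:Mul2,r2:Mul1,r3:2,r4:7,r5:Add1
c4: stall | r0:8,r1:Mul2,r2:Mul1,r3:2,r4:7,r5:Add1
c5: CDB Add1=5; stall | r0:8,r1:Mul2,r2:Mul1,r3:2,r4:7,r5:5
c6: CDB Mul1=16; issue MUL r2<-Mul1 | r0:8,r1:Mul2,r2:Mul1,r3:2,r4:7,r5:5
c7: CDB Mul2=6; issue ADD r0<-Add1 | r0:Add1,r1:6,r2:Mul1,r3:2,r4:7,r5:5
c8: issue MUL r0<-Mul2 | r0:Mul2,r1:6,r2:Mul1,r3:2,r4:7,r5:5
c9: issue ADD r4<-Add2 | r0:Mul2,r1:6,r2:Mul1,r3:2,r4:Add2,r5:5
c10: CDB Add1=10; issue SUB r0<-Add1 | r0:Add1,r1:6,r2:Mul1,r3:2,r4:Add2,r5:5
c11: CDB Mul1=80; stall | r0:Add1,r1:6,r2:80,r3:2,r4:Add2,r5:5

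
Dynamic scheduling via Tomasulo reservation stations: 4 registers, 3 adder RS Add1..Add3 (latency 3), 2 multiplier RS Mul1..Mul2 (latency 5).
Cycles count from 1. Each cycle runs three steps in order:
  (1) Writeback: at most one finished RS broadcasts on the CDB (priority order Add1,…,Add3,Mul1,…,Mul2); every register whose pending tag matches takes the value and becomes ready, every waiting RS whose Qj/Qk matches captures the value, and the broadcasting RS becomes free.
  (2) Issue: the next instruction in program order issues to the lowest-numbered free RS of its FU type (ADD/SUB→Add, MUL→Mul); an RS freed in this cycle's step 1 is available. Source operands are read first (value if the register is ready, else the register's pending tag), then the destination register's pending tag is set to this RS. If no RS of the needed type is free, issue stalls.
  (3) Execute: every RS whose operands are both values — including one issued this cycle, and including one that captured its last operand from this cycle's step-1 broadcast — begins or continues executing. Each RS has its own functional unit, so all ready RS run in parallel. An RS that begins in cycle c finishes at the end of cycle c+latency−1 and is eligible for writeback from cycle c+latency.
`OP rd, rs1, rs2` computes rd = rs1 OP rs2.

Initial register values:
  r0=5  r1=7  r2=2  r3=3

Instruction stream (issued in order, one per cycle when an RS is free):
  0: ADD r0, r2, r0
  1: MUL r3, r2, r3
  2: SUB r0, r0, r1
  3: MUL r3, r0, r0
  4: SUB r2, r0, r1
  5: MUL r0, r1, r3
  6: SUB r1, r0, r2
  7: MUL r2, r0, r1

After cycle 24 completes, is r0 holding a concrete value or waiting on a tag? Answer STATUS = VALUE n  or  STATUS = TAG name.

cycle 1: issue ADD r0<-Add1 // r0:Add1,r1:7,r2:2,r3:3
cycle 2: issue MUL r3<-Mul1 // r0:Add1,r1:7,r2:2,r3:Mul1
cycle 3: issue SUB r0<-Add2 // r0:Add2,r1:7,r2:2,r3:Mul1
cycle 4: CDB Add1=7; issue MUL r3<-Mul2 // r0:Add2,r1:7,r2:2,r3:Mul2
cycle 5: issue SUB r2<-Add1 // r0:Add2,r1:7,r2:Add1,r3:Mul2
cycle 6: stall // r0:Add2,r1:7,r2:Add1,r3:Mul2
cycle 7: CDB Add2=0; stall // r0:0,r1:7,r2:Add1,r3:Mul2
cycle 8: CDB Mul1=6; issue MUL r0<-Mul1 // r0:Mul1,r1:7,r2:Add1,r3:Mul2
cycle 9: issue SUB r1<-Add2 // r0:Mul1,r1:Add2,r2:Add1,r3:Mul2
cycle 10: CDB Add1=-7; stall // r0:Mul1,r1:Add2,r2:-7,r3:Mul2
cycle 11: stall // r0:Mul1,r1:Add2,r2:-7,r3:Mul2
cycle 12: CDB Mul2=0; issue MUL r2<-Mul2 // r0:Mul1,r1:Add2,r2:Mul2,r3:0
cycle 13: - // r0:Mul1,r1:Add2,r2:Mul2,r3:0
cycle 14: - // r0:Mul1,r1:Add2,r2:Mul2,r3:0
cycle 15: - // r0:Mul1,r1:Add2,r2:Mul2,r3:0
cycle 16: - // r0:Mul1,r1:Add2,r2:Mul2,r3:0
cycle 17: CDB Mul1=0 // r0:0,r1:Add2,r2:Mul2,r3:0
cycle 18: - // r0:0,r1:Add2,r2:Mul2,r3:0
cycle 19: - // r0:0,r1:Add2,r2:Mul2,r3:0
cycle 20: CDB Add2=7 // r0:0,r1:7,r2:Mul2,r3:0
cycle 21: - // r0:0,r1:7,r2:Mul2,r3:0
cycle 22: - // r0:0,r1:7,r2:Mul2,r3:0
cycle 23: - // r0:0,r1:7,r2:Mul2,r3:0
cycle 24: - // r0:0,r1:7,r2:Mul2,r3:0

STATUS = VALUE 0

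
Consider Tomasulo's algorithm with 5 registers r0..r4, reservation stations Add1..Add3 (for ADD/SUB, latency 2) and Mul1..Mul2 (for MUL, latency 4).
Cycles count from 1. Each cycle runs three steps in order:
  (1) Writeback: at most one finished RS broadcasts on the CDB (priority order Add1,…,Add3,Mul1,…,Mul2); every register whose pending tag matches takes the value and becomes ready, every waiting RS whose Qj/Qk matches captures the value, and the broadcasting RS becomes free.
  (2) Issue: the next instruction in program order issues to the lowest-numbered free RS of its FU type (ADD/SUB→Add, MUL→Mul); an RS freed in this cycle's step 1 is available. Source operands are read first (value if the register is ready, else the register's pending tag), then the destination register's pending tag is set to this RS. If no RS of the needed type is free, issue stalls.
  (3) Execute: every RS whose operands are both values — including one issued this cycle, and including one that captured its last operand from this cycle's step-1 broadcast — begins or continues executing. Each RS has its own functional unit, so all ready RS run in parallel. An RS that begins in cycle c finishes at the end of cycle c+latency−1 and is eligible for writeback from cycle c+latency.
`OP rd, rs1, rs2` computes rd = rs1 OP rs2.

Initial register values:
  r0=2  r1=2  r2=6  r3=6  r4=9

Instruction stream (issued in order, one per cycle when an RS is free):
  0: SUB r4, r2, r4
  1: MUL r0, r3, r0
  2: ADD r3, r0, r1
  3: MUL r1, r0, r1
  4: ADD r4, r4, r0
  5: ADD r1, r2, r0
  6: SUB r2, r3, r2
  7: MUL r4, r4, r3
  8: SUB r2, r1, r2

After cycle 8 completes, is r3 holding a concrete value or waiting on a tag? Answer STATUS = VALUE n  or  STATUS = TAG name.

STATUS = VALUE 14

c1: issue SUB r4<-Add1 | r0:2,r1:2,r2:6,r3:6,r4:Add1
c2: issue MUL r0<-Mul1 | r0:Mul1,r1:2,r2:6,r3:6,r4:Add1
c3: CDB Add1=-3; issue ADD r3<-Add1 | r0:Mul1,r1:2,r2:6,r3:Add1,r4:-3
c4: issue MUL r1<-Mul2 | r0:Mul1,r1:Mul2,r2:6,r3:Add1,r4:-3
c5: issue ADD r4<-Add2 | r0:Mul1,r1:Mul2,r2:6,r3:Add1,r4:Add2
c6: CDB Mul1=12; issue ADD r1<-Add3 | r0:12,r1:Add3,r2:6,r3:Add1,r4:Add2
c7: stall | r0:12,r1:Add3,r2:6,r3:Add1,r4:Add2
c8: CDB Add1=14; issue SUB r2<-Add1 | r0:12,r1:Add3,r2:Add1,r3:14,r4:Add2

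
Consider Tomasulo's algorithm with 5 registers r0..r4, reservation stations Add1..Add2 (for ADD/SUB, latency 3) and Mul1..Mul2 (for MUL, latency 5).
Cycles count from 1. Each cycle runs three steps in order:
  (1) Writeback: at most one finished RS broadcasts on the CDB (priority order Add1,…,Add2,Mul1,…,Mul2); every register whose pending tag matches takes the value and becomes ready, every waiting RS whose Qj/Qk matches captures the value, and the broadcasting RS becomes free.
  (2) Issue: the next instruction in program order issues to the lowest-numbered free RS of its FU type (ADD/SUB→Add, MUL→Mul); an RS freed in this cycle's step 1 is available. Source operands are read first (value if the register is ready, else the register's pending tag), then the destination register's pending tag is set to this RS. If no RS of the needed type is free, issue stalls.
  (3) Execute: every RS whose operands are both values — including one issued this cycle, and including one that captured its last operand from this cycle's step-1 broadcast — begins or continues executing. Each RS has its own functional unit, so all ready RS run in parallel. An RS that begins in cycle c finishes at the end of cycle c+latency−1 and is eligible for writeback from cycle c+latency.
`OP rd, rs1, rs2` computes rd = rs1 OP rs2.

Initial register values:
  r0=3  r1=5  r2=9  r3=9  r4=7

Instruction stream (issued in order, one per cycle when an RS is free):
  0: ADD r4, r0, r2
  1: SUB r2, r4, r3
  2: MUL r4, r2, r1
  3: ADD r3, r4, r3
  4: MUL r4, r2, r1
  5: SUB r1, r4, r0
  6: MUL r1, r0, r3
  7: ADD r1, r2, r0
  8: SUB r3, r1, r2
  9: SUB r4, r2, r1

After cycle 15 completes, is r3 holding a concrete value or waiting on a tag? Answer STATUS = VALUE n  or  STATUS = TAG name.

cycle 1: issue ADD r4<-Add1 // r0:3,r1:5,r2:9,r3:9,r4:Add1
cycle 2: issue SUB r2<-Add2 // r0:3,r1:5,r2:Add2,r3:9,r4:Add1
cycle 3: issue MUL r4<-Mul1 // r0:3,r1:5,r2:Add2,r3:9,r4:Mul1
cycle 4: CDB Add1=12; issue ADD r3<-Add1 // r0:3,r1:5,r2:Add2,r3:Add1,r4:Mul1
cycle 5: issue MUL r4<-Mul2 // r0:3,r1:5,r2:Add2,r3:Add1,r4:Mul2
cycle 6: stall // r0:3,r1:5,r2:Add2,r3:Add1,r4:Mul2
cycle 7: CDB Add2=3; issue SUB r1<-Add2 // r0:3,r1:Add2,r2:3,r3:Add1,r4:Mul2
cycle 8: stall // r0:3,r1:Add2,r2:3,r3:Add1,r4:Mul2
cycle 9: stall // r0:3,r1:Add2,r2:3,r3:Add1,r4:Mul2
cycle 10: stall // r0:3,r1:Add2,r2:3,r3:Add1,r4:Mul2
cycle 11: stall // r0:3,r1:Add2,r2:3,r3:Add1,r4:Mul2
cycle 12: CDB Mul1=15; issue MUL r1<-Mul1 // r0:3,r1:Mul1,r2:3,r3:Add1,r4:Mul2
cycle 13: CDB Mul2=15; stall // r0:3,r1:Mul1,r2:3,r3:Add1,r4:15
cycle 14: stall // r0:3,r1:Mul1,r2:3,r3:Add1,r4:15
cycle 15: CDB Add1=24; issue ADD r1<-Add1 // r0:3,r1:Add1,r2:3,r3:24,r4:15

STATUS = VALUE 24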